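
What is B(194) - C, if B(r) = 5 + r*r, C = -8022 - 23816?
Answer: 69479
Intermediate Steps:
C = -31838
B(r) = 5 + r²
B(194) - C = (5 + 194²) - 1*(-31838) = (5 + 37636) + 31838 = 37641 + 31838 = 69479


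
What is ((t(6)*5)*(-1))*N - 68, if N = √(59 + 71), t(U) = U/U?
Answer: -68 - 5*√130 ≈ -125.01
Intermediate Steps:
t(U) = 1
N = √130 ≈ 11.402
((t(6)*5)*(-1))*N - 68 = ((1*5)*(-1))*√130 - 68 = (5*(-1))*√130 - 68 = -5*√130 - 68 = -68 - 5*√130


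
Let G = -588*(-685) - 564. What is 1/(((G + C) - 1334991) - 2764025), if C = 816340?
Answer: -1/2880460 ≈ -3.4717e-7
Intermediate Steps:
G = 402216 (G = 402780 - 564 = 402216)
1/(((G + C) - 1334991) - 2764025) = 1/(((402216 + 816340) - 1334991) - 2764025) = 1/((1218556 - 1334991) - 2764025) = 1/(-116435 - 2764025) = 1/(-2880460) = -1/2880460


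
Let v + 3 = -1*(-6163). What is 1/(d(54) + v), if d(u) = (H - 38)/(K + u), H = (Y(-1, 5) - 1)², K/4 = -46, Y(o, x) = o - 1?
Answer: 130/800829 ≈ 0.00016233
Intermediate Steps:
Y(o, x) = -1 + o
K = -184 (K = 4*(-46) = -184)
v = 6160 (v = -3 - 1*(-6163) = -3 + 6163 = 6160)
H = 9 (H = ((-1 - 1) - 1)² = (-2 - 1)² = (-3)² = 9)
d(u) = -29/(-184 + u) (d(u) = (9 - 38)/(-184 + u) = -29/(-184 + u))
1/(d(54) + v) = 1/(-29/(-184 + 54) + 6160) = 1/(-29/(-130) + 6160) = 1/(-29*(-1/130) + 6160) = 1/(29/130 + 6160) = 1/(800829/130) = 130/800829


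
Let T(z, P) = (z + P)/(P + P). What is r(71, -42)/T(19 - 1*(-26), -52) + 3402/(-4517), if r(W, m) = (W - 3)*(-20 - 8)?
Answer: -127780298/4517 ≈ -28289.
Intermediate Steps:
T(z, P) = (P + z)/(2*P) (T(z, P) = (P + z)/((2*P)) = (P + z)*(1/(2*P)) = (P + z)/(2*P))
r(W, m) = 84 - 28*W (r(W, m) = (-3 + W)*(-28) = 84 - 28*W)
r(71, -42)/T(19 - 1*(-26), -52) + 3402/(-4517) = (84 - 28*71)/(((½)*(-52 + (19 - 1*(-26)))/(-52))) + 3402/(-4517) = (84 - 1988)/(((½)*(-1/52)*(-52 + (19 + 26)))) + 3402*(-1/4517) = -1904*(-104/(-52 + 45)) - 3402/4517 = -1904/((½)*(-1/52)*(-7)) - 3402/4517 = -1904/7/104 - 3402/4517 = -1904*104/7 - 3402/4517 = -28288 - 3402/4517 = -127780298/4517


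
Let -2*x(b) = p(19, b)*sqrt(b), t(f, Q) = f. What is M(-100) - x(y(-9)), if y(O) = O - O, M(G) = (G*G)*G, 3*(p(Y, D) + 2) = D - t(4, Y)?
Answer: -1000000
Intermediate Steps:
p(Y, D) = -10/3 + D/3 (p(Y, D) = -2 + (D - 1*4)/3 = -2 + (D - 4)/3 = -2 + (-4 + D)/3 = -2 + (-4/3 + D/3) = -10/3 + D/3)
M(G) = G**3 (M(G) = G**2*G = G**3)
y(O) = 0
x(b) = -sqrt(b)*(-10/3 + b/3)/2 (x(b) = -(-10/3 + b/3)*sqrt(b)/2 = -sqrt(b)*(-10/3 + b/3)/2)
M(-100) - x(y(-9)) = (-100)**3 - sqrt(0)*(10 - 1*0)/6 = -1000000 - 0*(10 + 0)/6 = -1000000 - 0*10/6 = -1000000 - 1*0 = -1000000 + 0 = -1000000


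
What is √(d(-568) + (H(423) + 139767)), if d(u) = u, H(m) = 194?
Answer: √139393 ≈ 373.35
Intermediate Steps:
√(d(-568) + (H(423) + 139767)) = √(-568 + (194 + 139767)) = √(-568 + 139961) = √139393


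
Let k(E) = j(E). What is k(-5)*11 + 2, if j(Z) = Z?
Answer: -53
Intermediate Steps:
k(E) = E
k(-5)*11 + 2 = -5*11 + 2 = -55 + 2 = -53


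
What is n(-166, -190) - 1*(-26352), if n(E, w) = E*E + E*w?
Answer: 85448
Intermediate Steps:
n(E, w) = E**2 + E*w
n(-166, -190) - 1*(-26352) = -166*(-166 - 190) - 1*(-26352) = -166*(-356) + 26352 = 59096 + 26352 = 85448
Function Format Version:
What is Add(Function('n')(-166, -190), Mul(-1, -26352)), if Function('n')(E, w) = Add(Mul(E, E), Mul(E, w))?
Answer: 85448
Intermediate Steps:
Function('n')(E, w) = Add(Pow(E, 2), Mul(E, w))
Add(Function('n')(-166, -190), Mul(-1, -26352)) = Add(Mul(-166, Add(-166, -190)), Mul(-1, -26352)) = Add(Mul(-166, -356), 26352) = Add(59096, 26352) = 85448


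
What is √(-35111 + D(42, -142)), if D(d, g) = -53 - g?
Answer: I*√35022 ≈ 187.14*I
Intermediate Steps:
√(-35111 + D(42, -142)) = √(-35111 + (-53 - 1*(-142))) = √(-35111 + (-53 + 142)) = √(-35111 + 89) = √(-35022) = I*√35022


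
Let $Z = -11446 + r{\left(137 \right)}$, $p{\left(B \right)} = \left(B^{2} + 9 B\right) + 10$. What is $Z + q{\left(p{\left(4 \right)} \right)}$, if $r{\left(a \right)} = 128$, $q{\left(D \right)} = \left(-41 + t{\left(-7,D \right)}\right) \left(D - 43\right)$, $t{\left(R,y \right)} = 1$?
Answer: $-12078$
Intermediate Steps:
$p{\left(B \right)} = 10 + B^{2} + 9 B$
$q{\left(D \right)} = 1720 - 40 D$ ($q{\left(D \right)} = \left(-41 + 1\right) \left(D - 43\right) = - 40 \left(-43 + D\right) = 1720 - 40 D$)
$Z = -11318$ ($Z = -11446 + 128 = -11318$)
$Z + q{\left(p{\left(4 \right)} \right)} = -11318 + \left(1720 - 40 \left(10 + 4^{2} + 9 \cdot 4\right)\right) = -11318 + \left(1720 - 40 \left(10 + 16 + 36\right)\right) = -11318 + \left(1720 - 2480\right) = -11318 - 760 = -12078$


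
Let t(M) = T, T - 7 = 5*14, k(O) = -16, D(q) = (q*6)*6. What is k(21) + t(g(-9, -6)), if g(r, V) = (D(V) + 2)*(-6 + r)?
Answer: 61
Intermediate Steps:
D(q) = 36*q (D(q) = (6*q)*6 = 36*q)
g(r, V) = (-6 + r)*(2 + 36*V) (g(r, V) = (36*V + 2)*(-6 + r) = (2 + 36*V)*(-6 + r) = (-6 + r)*(2 + 36*V))
T = 77 (T = 7 + 5*14 = 7 + 70 = 77)
t(M) = 77
k(21) + t(g(-9, -6)) = -16 + 77 = 61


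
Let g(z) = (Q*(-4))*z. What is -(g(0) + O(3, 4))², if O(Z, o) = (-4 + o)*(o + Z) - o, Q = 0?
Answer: -16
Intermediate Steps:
O(Z, o) = -o + (-4 + o)*(Z + o) (O(Z, o) = (-4 + o)*(Z + o) - o = -o + (-4 + o)*(Z + o))
g(z) = 0 (g(z) = (0*(-4))*z = 0*z = 0)
-(g(0) + O(3, 4))² = -(0 + (4² - 5*4 - 4*3 + 3*4))² = -(0 + (16 - 20 - 12 + 12))² = -(0 - 4)² = -1*(-4)² = -1*16 = -16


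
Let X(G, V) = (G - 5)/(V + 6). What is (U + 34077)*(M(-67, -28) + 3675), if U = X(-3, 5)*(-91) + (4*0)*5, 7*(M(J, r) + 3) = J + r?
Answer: 9618100175/77 ≈ 1.2491e+8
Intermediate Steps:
X(G, V) = (-5 + G)/(6 + V)
M(J, r) = -3 + J/7 + r/7 (M(J, r) = -3 + (J + r)/7 = -3 + (J/7 + r/7) = -3 + J/7 + r/7)
U = 728/11 (U = ((-5 - 3)/(6 + 5))*(-91) + (4*0)*5 = (-8/11)*(-91) + 0*5 = ((1/11)*(-8))*(-91) + 0 = -8/11*(-91) + 0 = 728/11 + 0 = 728/11 ≈ 66.182)
(U + 34077)*(M(-67, -28) + 3675) = (728/11 + 34077)*((-3 + (⅐)*(-67) + (⅐)*(-28)) + 3675) = 375575*((-3 - 67/7 - 4) + 3675)/11 = 375575*(-116/7 + 3675)/11 = (375575/11)*(25609/7) = 9618100175/77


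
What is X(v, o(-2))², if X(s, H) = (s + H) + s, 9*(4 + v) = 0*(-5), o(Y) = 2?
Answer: 36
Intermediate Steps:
v = -4 (v = -4 + (0*(-5))/9 = -4 + (⅑)*0 = -4 + 0 = -4)
X(s, H) = H + 2*s (X(s, H) = (H + s) + s = H + 2*s)
X(v, o(-2))² = (2 + 2*(-4))² = (2 - 8)² = (-6)² = 36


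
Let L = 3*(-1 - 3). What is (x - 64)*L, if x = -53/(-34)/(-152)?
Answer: 992415/1292 ≈ 768.12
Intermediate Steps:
L = -12 (L = 3*(-4) = -12)
x = -53/5168 (x = -53*(-1/34)*(-1/152) = (53/34)*(-1/152) = -53/5168 ≈ -0.010255)
(x - 64)*L = (-53/5168 - 64)*(-12) = -330805/5168*(-12) = 992415/1292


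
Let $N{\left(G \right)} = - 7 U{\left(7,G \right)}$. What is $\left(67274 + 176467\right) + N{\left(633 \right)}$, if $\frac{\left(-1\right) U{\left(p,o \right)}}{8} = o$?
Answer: $279189$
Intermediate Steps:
$U{\left(p,o \right)} = - 8 o$
$N{\left(G \right)} = 56 G$ ($N{\left(G \right)} = - 7 \left(- 8 G\right) = 56 G$)
$\left(67274 + 176467\right) + N{\left(633 \right)} = \left(67274 + 176467\right) + 56 \cdot 633 = 243741 + 35448 = 279189$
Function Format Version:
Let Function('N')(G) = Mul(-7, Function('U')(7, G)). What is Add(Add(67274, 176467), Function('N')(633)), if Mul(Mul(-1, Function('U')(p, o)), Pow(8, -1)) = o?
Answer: 279189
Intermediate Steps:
Function('U')(p, o) = Mul(-8, o)
Function('N')(G) = Mul(56, G) (Function('N')(G) = Mul(-7, Mul(-8, G)) = Mul(56, G))
Add(Add(67274, 176467), Function('N')(633)) = Add(Add(67274, 176467), Mul(56, 633)) = Add(243741, 35448) = 279189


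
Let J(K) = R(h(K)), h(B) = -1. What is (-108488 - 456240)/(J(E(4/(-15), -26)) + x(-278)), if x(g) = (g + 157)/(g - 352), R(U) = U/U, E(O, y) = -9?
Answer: -355778640/751 ≈ -4.7374e+5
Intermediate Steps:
R(U) = 1
x(g) = (157 + g)/(-352 + g)
J(K) = 1
(-108488 - 456240)/(J(E(4/(-15), -26)) + x(-278)) = (-108488 - 456240)/(1 + (157 - 278)/(-352 - 278)) = -564728/(1 - 121/(-630)) = -564728/(1 - 1/630*(-121)) = -564728/(1 + 121/630) = -564728/751/630 = -564728*630/751 = -355778640/751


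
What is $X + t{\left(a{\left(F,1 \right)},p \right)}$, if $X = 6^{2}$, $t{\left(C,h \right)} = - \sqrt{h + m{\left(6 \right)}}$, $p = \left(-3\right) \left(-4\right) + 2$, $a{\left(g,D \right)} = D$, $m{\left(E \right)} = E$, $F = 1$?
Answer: $36 - 2 \sqrt{5} \approx 31.528$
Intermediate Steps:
$p = 14$ ($p = 12 + 2 = 14$)
$t{\left(C,h \right)} = - \sqrt{6 + h}$ ($t{\left(C,h \right)} = - \sqrt{h + 6} = - \sqrt{6 + h}$)
$X = 36$
$X + t{\left(a{\left(F,1 \right)},p \right)} = 36 - \sqrt{6 + 14} = 36 - \sqrt{20} = 36 - 2 \sqrt{5}$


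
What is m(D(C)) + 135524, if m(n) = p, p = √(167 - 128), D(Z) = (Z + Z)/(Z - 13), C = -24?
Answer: 135524 + √39 ≈ 1.3553e+5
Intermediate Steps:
D(Z) = 2*Z/(-13 + Z) (D(Z) = (2*Z)/(-13 + Z) = 2*Z/(-13 + Z))
p = √39 ≈ 6.2450
m(n) = √39
m(D(C)) + 135524 = √39 + 135524 = 135524 + √39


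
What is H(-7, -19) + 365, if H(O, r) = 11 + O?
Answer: 369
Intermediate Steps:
H(-7, -19) + 365 = (11 - 7) + 365 = 4 + 365 = 369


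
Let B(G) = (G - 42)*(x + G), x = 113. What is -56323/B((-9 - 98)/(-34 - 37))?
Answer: 283924243/23373750 ≈ 12.147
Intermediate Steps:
B(G) = (-42 + G)*(113 + G) (B(G) = (G - 42)*(113 + G) = (-42 + G)*(113 + G))
-56323/B((-9 - 98)/(-34 - 37)) = -56323/(-4746 + ((-9 - 98)/(-34 - 37))² + 71*((-9 - 98)/(-34 - 37))) = -56323/(-4746 + (-107/(-71))² + 71*(-107/(-71))) = -56323/(-4746 + (-107*(-1/71))² + 71*(-107*(-1/71))) = -56323/(-4746 + (107/71)² + 71*(107/71)) = -56323/(-4746 + 11449/5041 + 107) = -56323/(-23373750/5041) = -56323*(-5041/23373750) = 283924243/23373750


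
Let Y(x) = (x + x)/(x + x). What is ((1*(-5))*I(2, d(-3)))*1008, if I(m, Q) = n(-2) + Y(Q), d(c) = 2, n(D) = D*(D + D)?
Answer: -45360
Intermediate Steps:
n(D) = 2*D² (n(D) = D*(2*D) = 2*D²)
Y(x) = 1 (Y(x) = (2*x)/((2*x)) = (2*x)*(1/(2*x)) = 1)
I(m, Q) = 9 (I(m, Q) = 2*(-2)² + 1 = 2*4 + 1 = 8 + 1 = 9)
((1*(-5))*I(2, d(-3)))*1008 = ((1*(-5))*9)*1008 = -5*9*1008 = -45*1008 = -45360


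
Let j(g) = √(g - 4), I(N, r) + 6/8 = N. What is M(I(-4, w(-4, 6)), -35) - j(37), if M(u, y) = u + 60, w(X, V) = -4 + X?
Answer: 221/4 - √33 ≈ 49.505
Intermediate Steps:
I(N, r) = -¾ + N
M(u, y) = 60 + u
j(g) = √(-4 + g)
M(I(-4, w(-4, 6)), -35) - j(37) = (60 + (-¾ - 4)) - √(-4 + 37) = (60 - 19/4) - √33 = 221/4 - √33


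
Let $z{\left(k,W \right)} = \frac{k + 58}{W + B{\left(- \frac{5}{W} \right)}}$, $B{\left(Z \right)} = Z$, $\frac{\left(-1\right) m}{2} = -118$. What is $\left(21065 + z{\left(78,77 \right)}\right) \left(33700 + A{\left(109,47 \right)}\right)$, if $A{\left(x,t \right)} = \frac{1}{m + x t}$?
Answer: $\frac{5634645861198783}{7936679} \approx 7.0995 \cdot 10^{8}$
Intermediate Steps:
$m = 236$ ($m = \left(-2\right) \left(-118\right) = 236$)
$A{\left(x,t \right)} = \frac{1}{236 + t x}$ ($A{\left(x,t \right)} = \frac{1}{236 + x t} = \frac{1}{236 + t x}$)
$z{\left(k,W \right)} = \frac{58 + k}{W - \frac{5}{W}}$ ($z{\left(k,W \right)} = \frac{k + 58}{W - \frac{5}{W}} = \frac{58 + k}{W - \frac{5}{W}}$)
$\left(21065 + z{\left(78,77 \right)}\right) \left(33700 + A{\left(109,47 \right)}\right) = \left(21065 + \frac{77 \left(58 + 78\right)}{-5 + 77^{2}}\right) \left(33700 + \frac{1}{236 + 47 \cdot 109}\right) = \left(21065 + 77 \frac{1}{-5 + 5929} \cdot 136\right) \left(33700 + \frac{1}{236 + 5123}\right) = \left(21065 + 77 \cdot \frac{1}{5924} \cdot 136\right) \left(33700 + \frac{1}{5359}\right) = \left(21065 + \frac{2618}{1481}\right) \frac{180598301}{5359} = \frac{31199883}{1481} \cdot \frac{180598301}{5359} = \frac{5634645861198783}{7936679}$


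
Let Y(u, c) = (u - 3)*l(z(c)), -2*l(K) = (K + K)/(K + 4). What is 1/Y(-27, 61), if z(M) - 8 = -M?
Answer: 49/1590 ≈ 0.030818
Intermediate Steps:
z(M) = 8 - M
l(K) = -K/(4 + K) (l(K) = -(K + K)/(2*(K + 4)) = -2*K/(2*(4 + K)) = -K/(4 + K))
Y(u, c) = -(-3 + u)*(8 - c)/(12 - c) (Y(u, c) = (u - 3)*(-(8 - c)/(4 + (8 - c))) = (-3 + u)*(-(8 - c)/(12 - c)) = -(-3 + u)*(8 - c)/(12 - c))
1/Y(-27, 61) = 1/(-(-8 + 61)*(-3 - 27)/(-12 + 61)) = 1/(-1*53*(-30)/49) = 1/(-1*1/49*53*(-30)) = 1/(1590/49) = 49/1590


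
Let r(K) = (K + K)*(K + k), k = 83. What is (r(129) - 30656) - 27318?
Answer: -3278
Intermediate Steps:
r(K) = 2*K*(83 + K) (r(K) = (K + K)*(K + 83) = (2*K)*(83 + K) = 2*K*(83 + K))
(r(129) - 30656) - 27318 = (2*129*(83 + 129) - 30656) - 27318 = (2*129*212 - 30656) - 27318 = (54696 - 30656) - 27318 = 24040 - 27318 = -3278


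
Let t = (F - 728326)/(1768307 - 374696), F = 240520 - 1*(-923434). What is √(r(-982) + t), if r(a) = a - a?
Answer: 2*√151773993177/1393611 ≈ 0.55910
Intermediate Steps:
F = 1163954 (F = 240520 + 923434 = 1163954)
r(a) = 0
t = 435628/1393611 (t = (1163954 - 728326)/(1768307 - 374696) = 435628/1393611 ≈ 0.31259)
√(r(-982) + t) = √(0 + 435628/1393611) = √(435628/1393611) = 2*√151773993177/1393611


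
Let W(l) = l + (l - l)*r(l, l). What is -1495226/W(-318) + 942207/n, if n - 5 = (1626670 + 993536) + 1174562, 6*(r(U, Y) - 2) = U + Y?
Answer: 2837171437762/603368907 ≈ 4702.2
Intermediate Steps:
r(U, Y) = 2 + U/6 + Y/6 (r(U, Y) = 2 + (U + Y)/6 = 2 + (U/6 + Y/6) = 2 + U/6 + Y/6)
W(l) = l (W(l) = l + (l - l)*(2 + l/6 + l/6) = l + 0*(2 + l/3) = l + 0 = l)
n = 3794773 (n = 5 + ((1626670 + 993536) + 1174562) = 5 + (2620206 + 1174562) = 5 + 3794768 = 3794773)
-1495226/W(-318) + 942207/n = -1495226/(-318) + 942207/3794773 = -1495226*(-1/318) + 942207*(1/3794773) = 747613/159 + 942207/3794773 = 2837171437762/603368907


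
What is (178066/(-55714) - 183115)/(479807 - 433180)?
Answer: -5101123588/1298888339 ≈ -3.9273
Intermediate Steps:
(178066/(-55714) - 183115)/(479807 - 433180) = (178066*(-1/55714) - 183115)/46627 = (-89033/27857 - 183115)*(1/46627) = -5101123588/27857*1/46627 = -5101123588/1298888339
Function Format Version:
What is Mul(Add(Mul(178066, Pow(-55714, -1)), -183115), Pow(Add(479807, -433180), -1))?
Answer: Rational(-5101123588, 1298888339) ≈ -3.9273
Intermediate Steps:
Mul(Add(Mul(178066, Pow(-55714, -1)), -183115), Pow(Add(479807, -433180), -1)) = Mul(Add(Mul(178066, Rational(-1, 55714)), -183115), Pow(46627, -1)) = Mul(Add(Rational(-89033, 27857), -183115), Rational(1, 46627)) = Mul(Rational(-5101123588, 27857), Rational(1, 46627)) = Rational(-5101123588, 1298888339)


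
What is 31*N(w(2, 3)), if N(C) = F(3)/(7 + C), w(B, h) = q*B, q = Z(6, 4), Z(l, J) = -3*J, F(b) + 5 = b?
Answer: 62/17 ≈ 3.6471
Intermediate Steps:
F(b) = -5 + b
q = -12 (q = -3*4 = -12)
w(B, h) = -12*B
N(C) = -2/(7 + C) (N(C) = (-5 + 3)/(7 + C) = -2/(7 + C))
31*N(w(2, 3)) = 31*(-2/(7 - 12*2)) = 31*(-2/(7 - 24)) = 31*(-2/(-17)) = 31*(-2*(-1/17)) = 31*(2/17) = 62/17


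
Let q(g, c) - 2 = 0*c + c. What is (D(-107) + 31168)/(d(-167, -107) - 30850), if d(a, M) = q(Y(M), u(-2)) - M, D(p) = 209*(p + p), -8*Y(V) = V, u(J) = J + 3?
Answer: 6779/15370 ≈ 0.44105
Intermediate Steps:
u(J) = 3 + J
Y(V) = -V/8
D(p) = 418*p (D(p) = 209*(2*p) = 418*p)
q(g, c) = 2 + c (q(g, c) = 2 + (0*c + c) = 2 + (0 + c) = 2 + c)
d(a, M) = 3 - M (d(a, M) = (2 + (3 - 2)) - M = (2 + 1) - M = 3 - M)
(D(-107) + 31168)/(d(-167, -107) - 30850) = (418*(-107) + 31168)/((3 - 1*(-107)) - 30850) = (-44726 + 31168)/((3 + 107) - 30850) = -13558/(110 - 30850) = -13558/(-30740) = -13558*(-1/30740) = 6779/15370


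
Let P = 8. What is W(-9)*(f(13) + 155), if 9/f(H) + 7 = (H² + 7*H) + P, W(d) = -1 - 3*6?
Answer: -85424/29 ≈ -2945.7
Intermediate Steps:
W(d) = -19 (W(d) = -1 - 18 = -19)
f(H) = 9/(1 + H² + 7*H) (f(H) = 9/(-7 + ((H² + 7*H) + 8)) = 9/(-7 + (8 + H² + 7*H)) = 9/(1 + H² + 7*H))
W(-9)*(f(13) + 155) = -19*(9/(1 + 13² + 7*13) + 155) = -19*(9/(1 + 169 + 91) + 155) = -19*(9/261 + 155) = -19*(9*(1/261) + 155) = -19*(1/29 + 155) = -19*4496/29 = -85424/29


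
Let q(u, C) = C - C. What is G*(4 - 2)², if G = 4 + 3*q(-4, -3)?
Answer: 16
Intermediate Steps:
q(u, C) = 0
G = 4 (G = 4 + 3*0 = 4 + 0 = 4)
G*(4 - 2)² = 4*(4 - 2)² = 4*2² = 4*4 = 16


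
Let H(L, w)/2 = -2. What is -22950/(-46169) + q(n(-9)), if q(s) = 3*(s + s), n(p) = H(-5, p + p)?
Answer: -1085106/46169 ≈ -23.503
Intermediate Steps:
H(L, w) = -4 (H(L, w) = 2*(-2) = -4)
n(p) = -4
q(s) = 6*s (q(s) = 3*(2*s) = 6*s)
-22950/(-46169) + q(n(-9)) = -22950/(-46169) + 6*(-4) = -22950*(-1/46169) - 24 = 22950/46169 - 24 = -1085106/46169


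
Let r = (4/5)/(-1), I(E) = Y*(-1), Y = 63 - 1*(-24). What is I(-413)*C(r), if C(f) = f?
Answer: 348/5 ≈ 69.600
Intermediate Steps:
Y = 87 (Y = 63 + 24 = 87)
I(E) = -87 (I(E) = 87*(-1) = -87)
r = -⅘ (r = (4*(⅕))*(-1) = (⅘)*(-1) = -⅘ ≈ -0.80000)
I(-413)*C(r) = -87*(-⅘) = 348/5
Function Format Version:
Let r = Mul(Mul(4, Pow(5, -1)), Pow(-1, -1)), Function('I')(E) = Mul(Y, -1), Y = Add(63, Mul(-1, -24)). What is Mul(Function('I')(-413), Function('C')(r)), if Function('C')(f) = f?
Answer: Rational(348, 5) ≈ 69.600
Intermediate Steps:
Y = 87 (Y = Add(63, 24) = 87)
Function('I')(E) = -87 (Function('I')(E) = Mul(87, -1) = -87)
r = Rational(-4, 5) (r = Mul(Mul(4, Rational(1, 5)), -1) = Mul(Rational(4, 5), -1) = Rational(-4, 5) ≈ -0.80000)
Mul(Function('I')(-413), Function('C')(r)) = Mul(-87, Rational(-4, 5)) = Rational(348, 5)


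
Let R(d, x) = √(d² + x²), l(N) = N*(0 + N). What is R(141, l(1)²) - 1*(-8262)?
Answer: 8262 + √19882 ≈ 8403.0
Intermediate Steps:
l(N) = N² (l(N) = N*N = N²)
R(141, l(1)²) - 1*(-8262) = √(141² + ((1²)²)²) - 1*(-8262) = √(19881 + (1²)²) + 8262 = √(19881 + 1²) + 8262 = √(19881 + 1) + 8262 = √19882 + 8262 = 8262 + √19882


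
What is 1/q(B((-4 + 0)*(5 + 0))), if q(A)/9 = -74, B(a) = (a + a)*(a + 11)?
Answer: -1/666 ≈ -0.0015015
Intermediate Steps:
B(a) = 2*a*(11 + a) (B(a) = (2*a)*(11 + a) = 2*a*(11 + a))
q(A) = -666 (q(A) = 9*(-74) = -666)
1/q(B((-4 + 0)*(5 + 0))) = 1/(-666) = -1/666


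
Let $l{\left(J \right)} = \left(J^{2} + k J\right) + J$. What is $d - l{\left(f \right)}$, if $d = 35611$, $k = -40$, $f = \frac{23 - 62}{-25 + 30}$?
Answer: $\frac{881149}{25} \approx 35246.0$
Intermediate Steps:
$f = - \frac{39}{5} \approx -7.8$
$l{\left(J \right)} = J^{2} - 39 J$ ($l{\left(J \right)} = \left(J^{2} - 40 J\right) + J = J^{2} - 39 J$)
$d - l{\left(f \right)} = 35611 - - \frac{39 \left(-39 - \frac{39}{5}\right)}{5} = 35611 - \left(- \frac{39}{5}\right) \left(- \frac{234}{5}\right) = 35611 - \frac{9126}{25} = \frac{881149}{25}$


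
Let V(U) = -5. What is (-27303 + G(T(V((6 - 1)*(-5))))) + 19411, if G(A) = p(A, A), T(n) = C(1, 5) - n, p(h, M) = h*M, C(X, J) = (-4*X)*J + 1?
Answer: -7696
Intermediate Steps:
C(X, J) = 1 - 4*J*X (C(X, J) = -4*J*X + 1 = 1 - 4*J*X)
p(h, M) = M*h
T(n) = -19 - n (T(n) = (1 - 4*5*1) - n = (1 - 20) - n = -19 - n)
G(A) = A² (G(A) = A*A = A²)
(-27303 + G(T(V((6 - 1)*(-5))))) + 19411 = (-27303 + (-19 - 1*(-5))²) + 19411 = (-27303 + (-19 + 5)²) + 19411 = (-27303 + (-14)²) + 19411 = (-27303 + 196) + 19411 = -27107 + 19411 = -7696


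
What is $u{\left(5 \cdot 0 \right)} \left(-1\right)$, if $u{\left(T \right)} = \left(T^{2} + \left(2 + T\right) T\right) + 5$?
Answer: $-5$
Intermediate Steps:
$u{\left(T \right)} = 5 + T^{2} + T \left(2 + T\right)$ ($u{\left(T \right)} = \left(T^{2} + T \left(2 + T\right)\right) + 5 = 5 + T^{2} + T \left(2 + T\right)$)
$u{\left(5 \cdot 0 \right)} \left(-1\right) = \left(5 + 2 \cdot 5 \cdot 0 + 2 \left(5 \cdot 0\right)^{2}\right) \left(-1\right) = \left(5 + 2 \cdot 0 + 2 \cdot 0^{2}\right) \left(-1\right) = \left(5 + 0 + 2 \cdot 0\right) \left(-1\right) = \left(5 + 0 + 0\right) \left(-1\right) = 5 \left(-1\right) = -5$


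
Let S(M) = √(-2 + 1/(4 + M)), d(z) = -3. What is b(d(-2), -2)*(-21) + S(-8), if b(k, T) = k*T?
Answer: -126 + 3*I/2 ≈ -126.0 + 1.5*I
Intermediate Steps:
b(k, T) = T*k
b(d(-2), -2)*(-21) + S(-8) = -2*(-3)*(-21) + √((-7 - 2*(-8))/(4 - 8)) = 6*(-21) + √((-7 + 16)/(-4)) = -126 + √(-¼*9) = -126 + √(-9/4) = -126 + 3*I/2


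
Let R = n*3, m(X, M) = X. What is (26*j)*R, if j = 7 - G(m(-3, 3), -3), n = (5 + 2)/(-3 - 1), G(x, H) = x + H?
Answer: -3549/2 ≈ -1774.5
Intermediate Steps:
G(x, H) = H + x
n = -7/4 (n = 7/(-4) = 7*(-¼) = -7/4 ≈ -1.7500)
j = 13 (j = 7 - (-3 - 3) = 7 - 1*(-6) = 7 + 6 = 13)
R = -21/4 (R = -7/4*3 = -21/4 ≈ -5.2500)
(26*j)*R = (26*13)*(-21/4) = 338*(-21/4) = -3549/2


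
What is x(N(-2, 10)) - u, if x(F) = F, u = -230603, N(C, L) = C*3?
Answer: 230597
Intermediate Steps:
N(C, L) = 3*C
x(N(-2, 10)) - u = 3*(-2) - 1*(-230603) = -6 + 230603 = 230597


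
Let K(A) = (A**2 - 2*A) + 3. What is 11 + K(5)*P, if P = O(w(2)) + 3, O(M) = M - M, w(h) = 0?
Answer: 65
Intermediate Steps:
O(M) = 0
P = 3 (P = 0 + 3 = 3)
K(A) = 3 + A**2 - 2*A
11 + K(5)*P = 11 + (3 + 5**2 - 2*5)*3 = 11 + (3 + 25 - 10)*3 = 11 + 18*3 = 11 + 54 = 65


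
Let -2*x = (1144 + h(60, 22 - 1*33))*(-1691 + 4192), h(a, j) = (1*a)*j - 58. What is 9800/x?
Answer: -9800/532713 ≈ -0.018396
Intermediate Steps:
h(a, j) = -58 + a*j (h(a, j) = a*j - 58 = -58 + a*j)
x = -532713 (x = -(1144 + (-58 + 60*(22 - 1*33)))*(-1691 + 4192)/2 = -(1144 + (-58 + 60*(22 - 33)))*2501/2 = -(1144 + (-58 + 60*(-11)))*2501/2 = -(1144 + (-58 - 660))*2501/2 = -(1144 - 718)*2501/2 = -213*2501 = -1/2*1065426 = -532713)
9800/x = 9800/(-532713) = 9800*(-1/532713) = -9800/532713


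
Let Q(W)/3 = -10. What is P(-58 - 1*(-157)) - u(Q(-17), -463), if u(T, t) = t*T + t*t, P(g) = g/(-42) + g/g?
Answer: -3195645/14 ≈ -2.2826e+5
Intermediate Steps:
Q(W) = -30 (Q(W) = 3*(-10) = -30)
P(g) = 1 - g/42 (P(g) = g*(-1/42) + 1 = -g/42 + 1 = 1 - g/42)
u(T, t) = t² + T*t (u(T, t) = T*t + t² = t² + T*t)
P(-58 - 1*(-157)) - u(Q(-17), -463) = (1 - (-58 - 1*(-157))/42) - (-463)*(-30 - 463) = (1 - (-58 + 157)/42) - (-463)*(-493) = (1 - 1/42*99) - 1*228259 = (1 - 33/14) - 228259 = -19/14 - 228259 = -3195645/14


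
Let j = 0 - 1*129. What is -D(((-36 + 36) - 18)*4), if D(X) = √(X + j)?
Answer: -I*√201 ≈ -14.177*I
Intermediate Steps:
j = -129 (j = 0 - 129 = -129)
D(X) = √(-129 + X) (D(X) = √(X - 129) = √(-129 + X))
-D(((-36 + 36) - 18)*4) = -√(-129 + ((-36 + 36) - 18)*4) = -√(-129 + (0 - 18)*4) = -√(-129 - 18*4) = -√(-129 - 72) = -√(-201) = -I*√201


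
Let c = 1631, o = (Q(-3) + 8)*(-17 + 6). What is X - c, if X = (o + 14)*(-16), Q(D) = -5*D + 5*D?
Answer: -447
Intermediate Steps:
Q(D) = 0
o = -88 (o = (0 + 8)*(-17 + 6) = 8*(-11) = -88)
X = 1184 (X = (-88 + 14)*(-16) = -74*(-16) = 1184)
X - c = 1184 - 1*1631 = 1184 - 1631 = -447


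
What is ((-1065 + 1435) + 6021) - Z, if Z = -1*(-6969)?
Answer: -578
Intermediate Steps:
Z = 6969
((-1065 + 1435) + 6021) - Z = ((-1065 + 1435) + 6021) - 1*6969 = (370 + 6021) - 6969 = 6391 - 6969 = -578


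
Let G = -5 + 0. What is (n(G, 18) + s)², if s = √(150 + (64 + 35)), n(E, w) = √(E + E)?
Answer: 239 + 2*I*√2490 ≈ 239.0 + 99.8*I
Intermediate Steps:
G = -5
n(E, w) = √2*√E (n(E, w) = √(2*E) = √2*√E)
s = √249 (s = √(150 + 99) = √249 ≈ 15.780)
(n(G, 18) + s)² = (√2*√(-5) + √249)² = (√2*(I*√5) + √249)² = (I*√10 + √249)² = (√249 + I*√10)²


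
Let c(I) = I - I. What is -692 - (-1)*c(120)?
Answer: -692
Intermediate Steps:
c(I) = 0
-692 - (-1)*c(120) = -692 - (-1)*0 = -692 - 1*0 = -692 + 0 = -692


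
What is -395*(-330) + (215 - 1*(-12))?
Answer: 130577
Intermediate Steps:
-395*(-330) + (215 - 1*(-12)) = 130350 + (215 + 12) = 130350 + 227 = 130577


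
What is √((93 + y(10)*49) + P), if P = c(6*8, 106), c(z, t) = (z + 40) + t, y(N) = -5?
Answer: √42 ≈ 6.4807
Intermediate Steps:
c(z, t) = 40 + t + z (c(z, t) = (40 + z) + t = 40 + t + z)
P = 194 (P = 40 + 106 + 6*8 = 40 + 106 + 48 = 194)
√((93 + y(10)*49) + P) = √((93 - 5*49) + 194) = √((93 - 245) + 194) = √(-152 + 194) = √42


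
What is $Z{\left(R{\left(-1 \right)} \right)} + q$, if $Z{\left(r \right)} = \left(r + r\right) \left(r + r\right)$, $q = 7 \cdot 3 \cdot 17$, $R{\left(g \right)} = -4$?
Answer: $421$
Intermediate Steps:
$q = 357$ ($q = 21 \cdot 17 = 357$)
$Z{\left(r \right)} = 4 r^{2}$ ($Z{\left(r \right)} = 2 r 2 r = 4 r^{2}$)
$Z{\left(R{\left(-1 \right)} \right)} + q = 4 \left(-4\right)^{2} + 357 = 4 \cdot 16 + 357 = 64 + 357 = 421$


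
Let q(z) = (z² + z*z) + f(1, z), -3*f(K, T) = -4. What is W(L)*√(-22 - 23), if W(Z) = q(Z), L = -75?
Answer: 33754*I*√5 ≈ 75476.0*I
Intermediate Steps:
f(K, T) = 4/3 (f(K, T) = -⅓*(-4) = 4/3)
q(z) = 4/3 + 2*z² (q(z) = (z² + z*z) + 4/3 = (z² + z²) + 4/3 = 2*z² + 4/3 = 4/3 + 2*z²)
W(Z) = 4/3 + 2*Z²
W(L)*√(-22 - 23) = (4/3 + 2*(-75)²)*√(-22 - 23) = (4/3 + 2*5625)*√(-45) = (4/3 + 11250)*(3*I*√5) = 33754*(3*I*√5)/3 = 33754*I*√5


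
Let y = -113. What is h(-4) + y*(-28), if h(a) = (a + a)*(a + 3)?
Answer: 3172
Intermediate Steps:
h(a) = 2*a*(3 + a) (h(a) = (2*a)*(3 + a) = 2*a*(3 + a))
h(-4) + y*(-28) = 2*(-4)*(3 - 4) - 113*(-28) = 2*(-4)*(-1) + 3164 = 8 + 3164 = 3172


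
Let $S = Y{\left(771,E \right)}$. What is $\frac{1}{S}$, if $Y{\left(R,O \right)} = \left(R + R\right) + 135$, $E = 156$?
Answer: $\frac{1}{1677} \approx 0.0005963$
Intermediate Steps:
$Y{\left(R,O \right)} = 135 + 2 R$ ($Y{\left(R,O \right)} = 2 R + 135 = 135 + 2 R$)
$S = 1677$ ($S = 135 + 2 \cdot 771 = 135 + 1542 = 1677$)
$\frac{1}{S} = \frac{1}{1677}$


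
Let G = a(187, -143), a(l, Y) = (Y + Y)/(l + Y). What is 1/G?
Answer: -2/13 ≈ -0.15385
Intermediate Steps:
a(l, Y) = 2*Y/(Y + l) (a(l, Y) = (2*Y)/(Y + l) = 2*Y/(Y + l))
G = -13/2 (G = 2*(-143)/(-143 + 187) = 2*(-143)/44 = 2*(-143)*(1/44) = -13/2 ≈ -6.5000)
1/G = 1/(-13/2) = -2/13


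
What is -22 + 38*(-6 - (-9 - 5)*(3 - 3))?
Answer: -250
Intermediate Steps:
-22 + 38*(-6 - (-9 - 5)*(3 - 3)) = -22 + 38*(-6 - (-14)*0) = -22 + 38*(-6 - 1*0) = -22 + 38*(-6 + 0) = -22 + 38*(-6) = -22 - 228 = -250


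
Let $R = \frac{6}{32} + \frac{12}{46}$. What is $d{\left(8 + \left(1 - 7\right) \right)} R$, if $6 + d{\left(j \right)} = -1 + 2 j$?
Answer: $- \frac{495}{368} \approx -1.3451$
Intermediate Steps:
$d{\left(j \right)} = -7 + 2 j$ ($d{\left(j \right)} = -6 + \left(-1 + 2 j\right) = -7 + 2 j$)
$R = \frac{165}{368}$ ($R = 6 \cdot \frac{1}{32} + 12 \cdot \frac{1}{46} = \frac{3}{16} + \frac{6}{23} = \frac{165}{368} \approx 0.44837$)
$d{\left(8 + \left(1 - 7\right) \right)} R = \left(-7 + 2 \left(8 + \left(1 - 7\right)\right)\right) \frac{165}{368} = \left(-7 + 2 \left(8 - 6\right)\right) \frac{165}{368} = \left(-7 + 2 \cdot 2\right) \frac{165}{368} = \left(-7 + 4\right) \frac{165}{368} = \left(-3\right) \frac{165}{368} = - \frac{495}{368}$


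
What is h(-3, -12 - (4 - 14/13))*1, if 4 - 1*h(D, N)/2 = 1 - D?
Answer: 0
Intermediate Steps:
h(D, N) = 6 + 2*D (h(D, N) = 8 - 2*(1 - D) = 8 + (-2 + 2*D) = 6 + 2*D)
h(-3, -12 - (4 - 14/13))*1 = (6 + 2*(-3))*1 = (6 - 6)*1 = 0*1 = 0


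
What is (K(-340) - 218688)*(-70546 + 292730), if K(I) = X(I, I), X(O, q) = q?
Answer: -48664517152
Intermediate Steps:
K(I) = I
(K(-340) - 218688)*(-70546 + 292730) = (-340 - 218688)*(-70546 + 292730) = -219028*222184 = -48664517152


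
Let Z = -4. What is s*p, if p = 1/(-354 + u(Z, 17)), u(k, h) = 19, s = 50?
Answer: -10/67 ≈ -0.14925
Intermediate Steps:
p = -1/335 (p = 1/(-354 + 19) = 1/(-335) = -1/335 ≈ -0.0029851)
s*p = 50*(-1/335) = -10/67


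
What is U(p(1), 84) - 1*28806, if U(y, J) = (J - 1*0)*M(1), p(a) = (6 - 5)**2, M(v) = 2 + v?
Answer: -28554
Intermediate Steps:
p(a) = 1 (p(a) = 1**2 = 1)
U(y, J) = 3*J (U(y, J) = (J - 1*0)*(2 + 1) = (J + 0)*3 = J*3 = 3*J)
U(p(1), 84) - 1*28806 = 3*84 - 1*28806 = 252 - 28806 = -28554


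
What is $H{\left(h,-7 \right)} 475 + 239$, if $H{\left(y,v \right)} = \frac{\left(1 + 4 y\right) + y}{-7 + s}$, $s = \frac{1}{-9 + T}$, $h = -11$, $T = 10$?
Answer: $4514$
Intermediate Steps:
$s = 1$ ($s = \frac{1}{-9 + 10} = 1^{-1} = 1$)
$H{\left(y,v \right)} = - \frac{1}{6} - \frac{5 y}{6}$ ($H{\left(y,v \right)} = \frac{\left(1 + 4 y\right) + y}{-7 + 1} = \frac{1 + 5 y}{-6} = \left(1 + 5 y\right) \left(- \frac{1}{6}\right) = - \frac{1}{6} - \frac{5 y}{6}$)
$H{\left(h,-7 \right)} 475 + 239 = \left(- \frac{1}{6} - - \frac{55}{6}\right) 475 + 239 = \left(- \frac{1}{6} + \frac{55}{6}\right) 475 + 239 = 9 \cdot 475 + 239 = 4275 + 239 = 4514$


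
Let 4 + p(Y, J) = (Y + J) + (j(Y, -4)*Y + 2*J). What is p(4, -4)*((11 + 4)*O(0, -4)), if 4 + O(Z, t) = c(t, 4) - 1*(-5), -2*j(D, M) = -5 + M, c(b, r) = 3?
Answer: 360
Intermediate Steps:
j(D, M) = 5/2 - M/2 (j(D, M) = -(-5 + M)/2 = 5/2 - M/2)
O(Z, t) = 4 (O(Z, t) = -4 + (3 - 1*(-5)) = -4 + (3 + 5) = -4 + 8 = 4)
p(Y, J) = -4 + 3*J + 11*Y/2 (p(Y, J) = -4 + ((Y + J) + ((5/2 - ½*(-4))*Y + 2*J)) = -4 + ((J + Y) + ((5/2 + 2)*Y + 2*J)) = -4 + ((J + Y) + (9*Y/2 + 2*J)) = -4 + ((J + Y) + (2*J + 9*Y/2)) = -4 + (3*J + 11*Y/2) = -4 + 3*J + 11*Y/2)
p(4, -4)*((11 + 4)*O(0, -4)) = (-4 + 3*(-4) + (11/2)*4)*((11 + 4)*4) = (-4 - 12 + 22)*(15*4) = 6*60 = 360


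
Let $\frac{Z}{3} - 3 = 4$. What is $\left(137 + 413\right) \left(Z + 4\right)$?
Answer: $13750$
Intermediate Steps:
$Z = 21$ ($Z = 9 + 3 \cdot 4 = 9 + 12 = 21$)
$\left(137 + 413\right) \left(Z + 4\right) = \left(137 + 413\right) \left(21 + 4\right) = 550 \cdot 25 = 13750$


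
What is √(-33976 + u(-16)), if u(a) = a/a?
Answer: 15*I*√151 ≈ 184.32*I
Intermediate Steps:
u(a) = 1
√(-33976 + u(-16)) = √(-33976 + 1) = √(-33975) = 15*I*√151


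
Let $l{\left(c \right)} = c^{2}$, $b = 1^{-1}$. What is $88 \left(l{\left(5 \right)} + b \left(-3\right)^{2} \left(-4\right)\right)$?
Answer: $-968$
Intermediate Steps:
$b = 1$
$88 \left(l{\left(5 \right)} + b \left(-3\right)^{2} \left(-4\right)\right) = 88 \left(5^{2} + 1 \left(-3\right)^{2} \left(-4\right)\right) = 88 \left(25 + 1 \cdot 9 \left(-4\right)\right) = 88 \left(25 + 9 \left(-4\right)\right) = 88 \left(25 - 36\right) = 88 \left(-11\right) = -968$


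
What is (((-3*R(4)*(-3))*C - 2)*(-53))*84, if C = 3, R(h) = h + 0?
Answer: -471912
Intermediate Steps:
R(h) = h
(((-3*R(4)*(-3))*C - 2)*(-53))*84 = (((-3*4*(-3))*3 - 2)*(-53))*84 = ((-12*(-3)*3 - 2)*(-53))*84 = ((36*3 - 2)*(-53))*84 = ((108 - 2)*(-53))*84 = (106*(-53))*84 = -5618*84 = -471912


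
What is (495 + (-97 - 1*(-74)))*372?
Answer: 175584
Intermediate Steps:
(495 + (-97 - 1*(-74)))*372 = (495 + (-97 + 74))*372 = (495 - 23)*372 = 472*372 = 175584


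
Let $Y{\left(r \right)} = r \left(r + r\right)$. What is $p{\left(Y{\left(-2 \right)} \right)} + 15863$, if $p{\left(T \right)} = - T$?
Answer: $15855$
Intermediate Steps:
$Y{\left(r \right)} = 2 r^{2}$ ($Y{\left(r \right)} = r 2 r = 2 r^{2}$)
$p{\left(Y{\left(-2 \right)} \right)} + 15863 = - 2 \left(-2\right)^{2} + 15863 = - 2 \cdot 4 + 15863 = \left(-1\right) 8 + 15863 = -8 + 15863 = 15855$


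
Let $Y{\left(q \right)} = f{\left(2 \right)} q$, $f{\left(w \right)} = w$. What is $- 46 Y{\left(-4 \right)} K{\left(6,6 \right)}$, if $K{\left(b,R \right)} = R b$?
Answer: $13248$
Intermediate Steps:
$Y{\left(q \right)} = 2 q$
$- 46 Y{\left(-4 \right)} K{\left(6,6 \right)} = - 46 \cdot 2 \left(-4\right) 6 \cdot 6 = \left(-46\right) \left(-8\right) 36 = 368 \cdot 36 = 13248$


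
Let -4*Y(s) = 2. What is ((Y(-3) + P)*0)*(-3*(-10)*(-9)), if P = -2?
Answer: 0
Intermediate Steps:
Y(s) = -½ (Y(s) = -¼*2 = -½)
((Y(-3) + P)*0)*(-3*(-10)*(-9)) = ((-½ - 2)*0)*(-3*(-10)*(-9)) = (-5/2*0)*(30*(-9)) = 0*(-270) = 0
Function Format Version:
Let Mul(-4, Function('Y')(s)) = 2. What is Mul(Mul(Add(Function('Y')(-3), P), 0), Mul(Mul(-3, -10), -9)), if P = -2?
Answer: 0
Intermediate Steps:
Function('Y')(s) = Rational(-1, 2) (Function('Y')(s) = Mul(Rational(-1, 4), 2) = Rational(-1, 2))
Mul(Mul(Add(Function('Y')(-3), P), 0), Mul(Mul(-3, -10), -9)) = Mul(Mul(Add(Rational(-1, 2), -2), 0), Mul(Mul(-3, -10), -9)) = Mul(Mul(Rational(-5, 2), 0), Mul(30, -9)) = Mul(0, -270) = 0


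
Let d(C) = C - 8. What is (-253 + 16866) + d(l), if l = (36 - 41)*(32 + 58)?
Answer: 16155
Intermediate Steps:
l = -450 (l = -5*90 = -450)
d(C) = -8 + C
(-253 + 16866) + d(l) = (-253 + 16866) + (-8 - 450) = 16613 - 458 = 16155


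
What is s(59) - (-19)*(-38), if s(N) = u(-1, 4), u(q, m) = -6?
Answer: -728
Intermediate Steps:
s(N) = -6
s(59) - (-19)*(-38) = -6 - (-19)*(-38) = -6 - 1*722 = -6 - 722 = -728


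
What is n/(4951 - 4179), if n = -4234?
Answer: -2117/386 ≈ -5.4845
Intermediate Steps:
n/(4951 - 4179) = -4234/(4951 - 4179) = -4234/772 = -4234*1/772 = -2117/386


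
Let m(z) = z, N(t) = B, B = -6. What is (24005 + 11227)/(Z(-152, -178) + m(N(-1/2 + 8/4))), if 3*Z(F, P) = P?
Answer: -26424/49 ≈ -539.27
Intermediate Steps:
Z(F, P) = P/3
N(t) = -6
(24005 + 11227)/(Z(-152, -178) + m(N(-1/2 + 8/4))) = (24005 + 11227)/((⅓)*(-178) - 6) = 35232/(-178/3 - 6) = 35232/(-196/3) = 35232*(-3/196) = -26424/49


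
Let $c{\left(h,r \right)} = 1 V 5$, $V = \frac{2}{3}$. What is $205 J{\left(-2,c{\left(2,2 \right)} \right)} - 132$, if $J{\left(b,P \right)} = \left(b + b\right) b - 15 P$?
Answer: $-8742$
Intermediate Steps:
$V = \frac{2}{3}$ ($V = 2 \cdot \frac{1}{3} = \frac{2}{3} \approx 0.66667$)
$c{\left(h,r \right)} = \frac{10}{3}$ ($c{\left(h,r \right)} = 1 \cdot \frac{2}{3} \cdot 5 = \frac{2}{3} \cdot 5 = \frac{10}{3}$)
$J{\left(b,P \right)} = - 15 P + 2 b^{2}$ ($J{\left(b,P \right)} = 2 b b - 15 P = 2 b^{2} - 15 P = - 15 P + 2 b^{2}$)
$205 J{\left(-2,c{\left(2,2 \right)} \right)} - 132 = 205 \left(\left(-15\right) \frac{10}{3} + 2 \left(-2\right)^{2}\right) - 132 = 205 \left(-50 + 2 \cdot 4\right) - 132 = 205 \left(-50 + 8\right) - 132 = 205 \left(-42\right) - 132 = -8610 - 132 = -8742$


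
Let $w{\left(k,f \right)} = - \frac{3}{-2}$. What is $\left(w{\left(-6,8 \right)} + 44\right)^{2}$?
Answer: $\frac{8281}{4} \approx 2070.3$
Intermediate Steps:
$w{\left(k,f \right)} = \frac{3}{2}$ ($w{\left(k,f \right)} = \left(-3\right) \left(- \frac{1}{2}\right) = \frac{3}{2}$)
$\left(w{\left(-6,8 \right)} + 44\right)^{2} = \left(\frac{3}{2} + 44\right)^{2} = \left(\frac{91}{2}\right)^{2} = \frac{8281}{4}$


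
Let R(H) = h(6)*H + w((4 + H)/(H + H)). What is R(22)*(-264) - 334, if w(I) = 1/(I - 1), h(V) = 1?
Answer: -16490/3 ≈ -5496.7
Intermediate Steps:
w(I) = 1/(-1 + I)
R(H) = H + 1/(-1 + (4 + H)/(2*H)) (R(H) = 1*H + 1/(-1 + (4 + H)/(H + H)) = H + 1/(-1 + (4 + H)/((2*H))) = H + 1/(-1 + (4 + H)*(1/(2*H))) = H + 1/(-1 + (4 + H)/(2*H)))
R(22)*(-264) - 334 = (22*(-6 + 22)/(-4 + 22))*(-264) - 334 = (22*16/18)*(-264) - 334 = (22*(1/18)*16)*(-264) - 334 = (176/9)*(-264) - 334 = -15488/3 - 334 = -16490/3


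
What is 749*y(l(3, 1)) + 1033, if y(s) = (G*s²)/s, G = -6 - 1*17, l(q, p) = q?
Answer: -50648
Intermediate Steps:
G = -23 (G = -6 - 17 = -23)
y(s) = -23*s (y(s) = (-23*s²)/s = -23*s)
749*y(l(3, 1)) + 1033 = 749*(-23*3) + 1033 = 749*(-69) + 1033 = -51681 + 1033 = -50648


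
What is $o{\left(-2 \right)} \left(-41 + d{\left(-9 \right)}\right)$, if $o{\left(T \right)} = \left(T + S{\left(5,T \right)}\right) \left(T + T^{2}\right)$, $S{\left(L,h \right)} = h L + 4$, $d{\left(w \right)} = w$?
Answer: $800$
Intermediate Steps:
$S{\left(L,h \right)} = 4 + L h$ ($S{\left(L,h \right)} = L h + 4 = 4 + L h$)
$o{\left(T \right)} = \left(4 + 6 T\right) \left(T + T^{2}\right)$ ($o{\left(T \right)} = \left(T + \left(4 + 5 T\right)\right) \left(T + T^{2}\right) = \left(4 + 6 T\right) \left(T + T^{2}\right)$)
$o{\left(-2 \right)} \left(-41 + d{\left(-9 \right)}\right) = 2 \left(-2\right) \left(2 + 3 \left(-2\right)^{2} + 5 \left(-2\right)\right) \left(-41 - 9\right) = 2 \left(-2\right) \left(2 + 3 \cdot 4 - 10\right) \left(-50\right) = 2 \left(-2\right) \left(2 + 12 - 10\right) \left(-50\right) = 2 \left(-2\right) 4 \left(-50\right) = \left(-16\right) \left(-50\right) = 800$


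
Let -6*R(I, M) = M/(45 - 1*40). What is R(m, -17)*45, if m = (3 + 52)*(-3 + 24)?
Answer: 51/2 ≈ 25.500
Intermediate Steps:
m = 1155 (m = 55*21 = 1155)
R(I, M) = -M/30 (R(I, M) = -M/(6*(45 - 1*40)) = -M/(6*(45 - 40)) = -M/(6*5) = -M/30)
R(m, -17)*45 = -1/30*(-17)*45 = (17/30)*45 = 51/2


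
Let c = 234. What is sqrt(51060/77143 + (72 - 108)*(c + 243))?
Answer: 2*I*sqrt(25546840503162)/77143 ≈ 131.04*I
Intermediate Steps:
sqrt(51060/77143 + (72 - 108)*(c + 243)) = sqrt(51060/77143 + (72 - 108)*(234 + 243)) = sqrt(51060*(1/77143) - 36*477) = sqrt(51060/77143 - 17172) = sqrt(-1324648536/77143) = 2*I*sqrt(25546840503162)/77143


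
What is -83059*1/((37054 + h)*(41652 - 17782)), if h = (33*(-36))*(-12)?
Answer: -83059/1224769700 ≈ -6.7816e-5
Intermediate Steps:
h = 14256 (h = -1188*(-12) = 14256)
-83059*1/((37054 + h)*(41652 - 17782)) = -83059*1/((37054 + 14256)*(41652 - 17782)) = -83059/(51310*23870) = -83059/1224769700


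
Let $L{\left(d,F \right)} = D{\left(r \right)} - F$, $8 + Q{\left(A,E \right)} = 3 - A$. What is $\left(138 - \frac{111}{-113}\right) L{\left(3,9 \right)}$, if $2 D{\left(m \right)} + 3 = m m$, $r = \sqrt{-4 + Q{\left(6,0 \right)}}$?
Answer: $- \frac{282690}{113} \approx -2501.7$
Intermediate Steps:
$Q{\left(A,E \right)} = -5 - A$ ($Q{\left(A,E \right)} = -8 - \left(-3 + A\right) = -5 - A$)
$r = i \sqrt{15}$ ($r = \sqrt{-4 - 11} = \sqrt{-15} = i \sqrt{15} \approx 3.873 i$)
$D{\left(m \right)} = - \frac{3}{2} + \frac{m^{2}}{2}$ ($D{\left(m \right)} = - \frac{3}{2} + \frac{m m}{2} = - \frac{3}{2} + \frac{m^{2}}{2}$)
$L{\left(d,F \right)} = -9 - F$ ($L{\left(d,F \right)} = \left(- \frac{3}{2} + \frac{\left(i \sqrt{15}\right)^{2}}{2}\right) - F = \left(- \frac{3}{2} + \frac{1}{2} \left(-15\right)\right) - F = \left(- \frac{3}{2} - \frac{15}{2}\right) - F = -9 - F$)
$\left(138 - \frac{111}{-113}\right) L{\left(3,9 \right)} = \left(138 - \frac{111}{-113}\right) \left(-9 - 9\right) = \left(138 - - \frac{111}{113}\right) \left(-9 - 9\right) = \left(138 + \frac{111}{113}\right) \left(-18\right) = \frac{15705}{113} \left(-18\right) = - \frac{282690}{113}$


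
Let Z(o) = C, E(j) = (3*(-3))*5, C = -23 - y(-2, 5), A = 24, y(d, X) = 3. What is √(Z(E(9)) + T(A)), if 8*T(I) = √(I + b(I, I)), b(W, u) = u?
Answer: √(-104 + 2*√3)/2 ≈ 5.0134*I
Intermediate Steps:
T(I) = √2*√I/8 (T(I) = √(I + I)/8 = √(2*I)/8 = (√2*√I)/8 = √2*√I/8)
C = -26 (C = -23 - 1*3 = -23 - 3 = -26)
E(j) = -45 (E(j) = -9*5 = -45)
Z(o) = -26
√(Z(E(9)) + T(A)) = √(-26 + √2*√24/8) = √(-26 + √2*(2*√6)/8) = √(-26 + √3/2)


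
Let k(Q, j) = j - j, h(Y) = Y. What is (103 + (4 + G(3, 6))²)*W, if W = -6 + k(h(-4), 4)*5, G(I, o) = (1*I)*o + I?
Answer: -4368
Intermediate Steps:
G(I, o) = I + I*o (G(I, o) = I*o + I = I + I*o)
k(Q, j) = 0
W = -6 (W = -6 + 0*5 = -6 + 0 = -6)
(103 + (4 + G(3, 6))²)*W = (103 + (4 + 3*(1 + 6))²)*(-6) = (103 + (4 + 3*7)²)*(-6) = (103 + (4 + 21)²)*(-6) = (103 + 25²)*(-6) = (103 + 625)*(-6) = 728*(-6) = -4368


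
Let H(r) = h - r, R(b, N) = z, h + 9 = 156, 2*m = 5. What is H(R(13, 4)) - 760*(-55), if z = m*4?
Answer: 41937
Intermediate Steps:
m = 5/2 (m = (½)*5 = 5/2 ≈ 2.5000)
z = 10 (z = (5/2)*4 = 10)
h = 147 (h = -9 + 156 = 147)
R(b, N) = 10
H(r) = 147 - r
H(R(13, 4)) - 760*(-55) = (147 - 1*10) - 760*(-55) = (147 - 10) - 1*(-41800) = 137 + 41800 = 41937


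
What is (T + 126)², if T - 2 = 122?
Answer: 62500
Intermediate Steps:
T = 124 (T = 2 + 122 = 124)
(T + 126)² = (124 + 126)² = 250² = 62500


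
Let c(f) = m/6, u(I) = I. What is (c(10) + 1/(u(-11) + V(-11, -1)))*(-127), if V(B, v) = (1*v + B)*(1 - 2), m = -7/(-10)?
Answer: -8509/60 ≈ -141.82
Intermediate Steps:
m = 7/10 (m = -7*(-⅒) = 7/10 ≈ 0.70000)
V(B, v) = -B - v (V(B, v) = (v + B)*(-1) = (B + v)*(-1) = -B - v)
c(f) = 7/60 (c(f) = (7/10)/6 = (7/10)*(⅙) = 7/60)
(c(10) + 1/(u(-11) + V(-11, -1)))*(-127) = (7/60 + 1/(-11 + (-1*(-11) - 1*(-1))))*(-127) = (7/60 + 1/(-11 + (11 + 1)))*(-127) = (7/60 + 1/(-11 + 12))*(-127) = (7/60 + 1/1)*(-127) = (7/60 + 1)*(-127) = (67/60)*(-127) = -8509/60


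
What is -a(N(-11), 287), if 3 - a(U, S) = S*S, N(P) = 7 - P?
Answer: 82366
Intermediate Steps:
a(U, S) = 3 - S**2 (a(U, S) = 3 - S*S = 3 - S**2)
-a(N(-11), 287) = -(3 - 1*287**2) = -(3 - 1*82369) = -(3 - 82369) = -1*(-82366) = 82366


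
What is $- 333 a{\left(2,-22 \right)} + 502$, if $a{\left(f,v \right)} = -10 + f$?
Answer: $3166$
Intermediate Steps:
$- 333 a{\left(2,-22 \right)} + 502 = - 333 \left(-10 + 2\right) + 502 = \left(-333\right) \left(-8\right) + 502 = 2664 + 502 = 3166$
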